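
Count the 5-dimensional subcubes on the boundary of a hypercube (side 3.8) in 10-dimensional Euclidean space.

An n-cube has C(n,k)·2^(n-k) k-faces. Here C(10,5)·2^5 = 252·32 = 8064.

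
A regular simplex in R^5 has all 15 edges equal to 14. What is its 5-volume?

Volume = 14^5 · √(6/2^5) / 5! ≈ 1940.71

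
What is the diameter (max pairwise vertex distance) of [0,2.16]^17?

d = √(2.16² + 2.16² + ... + 2.16²) [17 terms] = √(17·2.16²) = 2.16√17 ≈ 8.90591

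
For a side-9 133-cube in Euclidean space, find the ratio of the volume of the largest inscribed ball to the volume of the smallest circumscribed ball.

V_in/V_out = n^(-n/2) = 133^(-133/2) ≈ 5.80585e-142.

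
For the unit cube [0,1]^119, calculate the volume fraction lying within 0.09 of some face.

Shell fraction = 1 - (1-0.18)^119 ≈ 1 - 5.544e-11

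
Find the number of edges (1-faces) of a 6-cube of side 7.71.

An n-cube has C(n,k)·2^(n-k) k-faces. Here C(6,1)·2^5 = 6·32 = 192.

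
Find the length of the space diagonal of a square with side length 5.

The space diagonal of an n-cube of side s is s√n. Here 5·√2 ≈ 7.07107.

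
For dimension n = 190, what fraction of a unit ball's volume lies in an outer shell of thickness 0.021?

1 - (1-0.021)^190 ≈ 0.98227 ≈ 98.23%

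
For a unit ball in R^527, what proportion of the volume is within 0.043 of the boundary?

1 - (1-0.043)^527 ≈ 1 - 8.722e-11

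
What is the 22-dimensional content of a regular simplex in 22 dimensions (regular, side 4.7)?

Volume = 4.7^22 · √(23/2^22) / 22! ≈ 1.27327e-09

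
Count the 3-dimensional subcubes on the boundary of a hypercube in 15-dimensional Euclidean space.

Choose 3 of 15 axes to span the face (C(15,3) = 455 ways), then fix each of the remaining 12 coordinates at one of its two extreme values (2^12 = 4096 ways): 455·4096 = 1863680.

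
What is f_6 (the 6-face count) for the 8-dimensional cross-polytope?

Number of 6-faces = 2^(6+1) · C(8,6+1) = 128 · 8 = 1024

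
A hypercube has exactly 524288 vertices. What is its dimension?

n = log_2(524288) = 19.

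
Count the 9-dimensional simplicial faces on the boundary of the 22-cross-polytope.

f_9(22-orthoplex) = 2^10 · (22 choose 10) = 662165504.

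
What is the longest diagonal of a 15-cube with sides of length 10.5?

The space diagonal of an n-cube of side s is s√n. Here 10.5·√15 ≈ 40.6663.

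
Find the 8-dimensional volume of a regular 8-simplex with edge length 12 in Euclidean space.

V = (12^8 / 8!) · √((8+1) / 2^8) ≈ 1999.54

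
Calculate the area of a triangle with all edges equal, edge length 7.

Area = (√3/4) · 7² = 21.2176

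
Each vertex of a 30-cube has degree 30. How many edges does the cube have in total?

The 30-cube has n·2^(n-1) = 30·2^29 = 30·536870912 = 16106127360 edges.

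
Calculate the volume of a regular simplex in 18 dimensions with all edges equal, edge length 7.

Volume = 7^18 · √(19/2^18) / 18! ≈ 0.00216536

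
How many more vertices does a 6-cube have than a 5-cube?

The 6-cube has 2^6 = 64 vertices. The 5-cube has 2^5 = 32 vertices. Difference: 64 - 32 = 32.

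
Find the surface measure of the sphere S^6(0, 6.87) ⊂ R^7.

S_7(6.87) = 2·π^(7/2)·(6.87)^6 / Γ(7/2) ≈ 3.47711e+06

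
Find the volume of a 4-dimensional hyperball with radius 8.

The n-ball volume is π^(n/2)·r^n/Γ(n/2+1). With n=4, r=8: V = 2048·π^2 ≈ 20212.9.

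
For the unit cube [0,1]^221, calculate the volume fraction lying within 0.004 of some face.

Shell fraction = 1 - (1-0.008)^221 ≈ 0.830535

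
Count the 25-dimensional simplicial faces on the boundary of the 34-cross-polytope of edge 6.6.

An n-cross-polytope has 2^(k+1)·C(n,k+1) k-faces. Here 2^26·C(34,26) = 67108864·18156204 = 1218442224992256.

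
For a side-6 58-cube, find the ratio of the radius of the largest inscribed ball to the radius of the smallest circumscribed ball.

r_in / r_out = (6/2) / (6√58/2) = 1/√58 ≈ 0.131306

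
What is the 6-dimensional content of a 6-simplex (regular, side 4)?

V = (4^6 / 6!) · √((6+1) / 2^6) ≈ 1.88142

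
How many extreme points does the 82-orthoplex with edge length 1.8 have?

Number of vertices = 2n = 164.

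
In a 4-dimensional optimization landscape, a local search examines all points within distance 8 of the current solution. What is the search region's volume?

V = 2048·π^2 ≈ 20212.9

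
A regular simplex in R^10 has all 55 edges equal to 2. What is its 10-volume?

For a regular n-simplex with edge a, V = (a^n / n!)·√((n+1)/2^n). With a=2, n=10: V ≈ 2.92471e-05.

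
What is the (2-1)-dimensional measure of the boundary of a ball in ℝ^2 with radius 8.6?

S = n·V_n(r)/r = 2·V_2(8.6)/8.6 (volume-to-surface relation), giving 2πr = 2π·8.6 ≈ 54.0354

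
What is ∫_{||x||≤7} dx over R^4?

V_4(7) = π^(4/2) · (7)^4 / Γ(4/2 + 1) = 2401·π^2/2 ≈ 11848.5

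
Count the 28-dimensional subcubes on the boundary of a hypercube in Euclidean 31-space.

Choose 28 of 31 axes to span the face (C(31,28) = 4495 ways), then fix each of the remaining 3 coordinates at one of its two extreme values (2^3 = 8 ways): 4495·8 = 35960.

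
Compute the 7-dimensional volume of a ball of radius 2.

V = 2048·π^3/105 ≈ 604.77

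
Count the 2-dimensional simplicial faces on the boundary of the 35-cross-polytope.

f_2(35-orthoplex) = 2^3 · (35 choose 3) = 52360.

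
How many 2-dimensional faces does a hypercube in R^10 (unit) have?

Number of 2-faces = C(10,2) · 2^(10-2) = 45 · 256 = 11520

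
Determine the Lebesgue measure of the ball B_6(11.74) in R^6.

V_6(11.74) = π^(6/2) · (11.74)^6 / Γ(6/2 + 1) ≈ 1.35303e+07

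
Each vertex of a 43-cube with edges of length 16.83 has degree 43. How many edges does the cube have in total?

Each of the 2^43 = 8796093022208 vertices has degree 43; total edges = 43·2^43/2 = 189115999977472.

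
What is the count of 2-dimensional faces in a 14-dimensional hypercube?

Number of 2-faces = C(14,2) · 2^(14-2) = 91 · 4096 = 372736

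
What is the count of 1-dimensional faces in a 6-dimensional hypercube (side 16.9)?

f_1(6-cube) = (6 choose 1) · 2^5 = 192.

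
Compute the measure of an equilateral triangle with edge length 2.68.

Area = (√3/4) · 2.68² = 3.11007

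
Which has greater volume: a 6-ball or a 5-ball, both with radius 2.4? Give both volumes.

V_6(2.4) ≈ 987.565. V_5(2.4) ≈ 419.136. The 6-ball is larger.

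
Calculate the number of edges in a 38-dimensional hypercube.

Each of the 2^38 = 274877906944 vertices has degree 38; total edges = 38·2^38/2 = 5222680231936.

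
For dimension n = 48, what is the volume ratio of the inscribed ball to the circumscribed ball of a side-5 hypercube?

V_in / V_out = (r_in/r_out)^48 = (1/√48)^48 = 48^(-48/2) ≈ 4.469e-41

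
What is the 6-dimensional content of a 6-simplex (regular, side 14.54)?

V_6 = √(7) · 14.54^6 / (6! · 2^(6/2)) ≈ 4340.23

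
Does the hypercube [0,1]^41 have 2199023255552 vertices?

True. The 41-cube has 2^41 = 2199023255552 vertices.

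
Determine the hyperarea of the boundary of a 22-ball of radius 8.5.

S_22(8.5) = 2·π^(22/2)·(8.5)^21 / Γ(22/2) = 69091933913008732880827217·π^11/3805072588800 ≈ 5.34211e+18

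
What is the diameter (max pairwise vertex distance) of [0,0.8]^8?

d = √(0.8² + 0.8² + ... + 0.8²) [8 terms] = √(8·0.8²) = 0.8√8 ≈ 2.26274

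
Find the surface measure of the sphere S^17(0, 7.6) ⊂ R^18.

S = n·V_n(r)/r = 18·V_18(7.6)/7.6 (volume-to-surface relation), giving 1.39216e+15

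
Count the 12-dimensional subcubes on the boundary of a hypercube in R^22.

Choose 12 of 22 axes to span the face (C(22,12) = 646646 ways), then fix each of the remaining 10 coordinates at one of its two extreme values (2^10 = 1024 ways): 646646·1024 = 662165504.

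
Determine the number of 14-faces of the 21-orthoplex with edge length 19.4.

An n-cross-polytope has 2^(k+1)·C(n,k+1) k-faces. Here 2^15·C(21,15) = 32768·54264 = 1778122752.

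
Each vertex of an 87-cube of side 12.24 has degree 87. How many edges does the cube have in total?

The 87-cube has n·2^(n-1) = 87·2^86 = 87·77371252455336267181195264 = 6731298963614255244763987968 edges.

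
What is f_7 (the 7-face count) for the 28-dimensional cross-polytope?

Each 7-face is the convex hull of 8 vertices, one chosen as ±e_i from each of 8 distinct axes: 2^8·C(28,8) = 795674880.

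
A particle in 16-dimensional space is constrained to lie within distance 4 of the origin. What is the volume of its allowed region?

V = 33554432·π^8/315 ≈ 1.01074e+09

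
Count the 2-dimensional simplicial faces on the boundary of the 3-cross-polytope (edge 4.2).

An n-cross-polytope has 2^(k+1)·C(n,k+1) k-faces. Here 2^3·C(3,3) = 8·1 = 8.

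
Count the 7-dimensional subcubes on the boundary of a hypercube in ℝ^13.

f_7(13-cube) = (13 choose 7) · 2^6 = 109824.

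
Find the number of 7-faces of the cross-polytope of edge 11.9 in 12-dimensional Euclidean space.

f_7(12-orthoplex) = 2^8 · (12 choose 8) = 126720.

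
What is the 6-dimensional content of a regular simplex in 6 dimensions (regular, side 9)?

V = (9^6 / 6!) · √((6+1) / 2^6) ≈ 244.108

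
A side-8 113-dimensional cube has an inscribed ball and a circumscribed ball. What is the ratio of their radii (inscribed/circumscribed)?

For an n-cube of any side s, the inradius is s/2 and the circumradius is s√n/2, so the ratio is 1/√113 ≈ 0.0940721.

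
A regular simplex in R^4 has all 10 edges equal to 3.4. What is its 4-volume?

Volume = 3.4^4 · √(5/2^4) / 4! ≈ 3.11264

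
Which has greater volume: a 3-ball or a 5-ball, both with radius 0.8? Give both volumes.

V_3(0.8) ≈ 2.14466. V_5(0.8) ≈ 1.72484. The 3-ball is larger.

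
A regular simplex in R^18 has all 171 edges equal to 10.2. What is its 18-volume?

V_18 = √(19) · 10.2^18 / (18! · 2^(18/2)) ≈ 1.89919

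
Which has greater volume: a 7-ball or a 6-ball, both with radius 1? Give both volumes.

V_7(1) ≈ 4.72477. V_6(1) ≈ 5.16771. The 6-ball is larger.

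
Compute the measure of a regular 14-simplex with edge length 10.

V_14 = √(15) · 10^14 / (14! · 2^(14/2)) ≈ 34.7078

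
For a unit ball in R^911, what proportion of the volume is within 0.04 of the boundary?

V(inner)/V(outer) = ((1-0.04)/1)^911 ≈ 7.065e-17, so the shell fraction is 1 - 7.065e-17.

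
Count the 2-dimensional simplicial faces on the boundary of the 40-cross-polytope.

Each 2-face is the convex hull of 3 vertices, one chosen as ±e_i from each of 3 distinct axes: 2^3·C(40,3) = 79040.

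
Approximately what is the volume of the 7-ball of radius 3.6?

Volume = π^{7/2}·(3.6)^7/Γ(9/2) ≈ 37025.2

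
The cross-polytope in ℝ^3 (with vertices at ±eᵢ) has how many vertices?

The 3-dimensional cross-polytope has 2n = 2·3 = 6 vertices.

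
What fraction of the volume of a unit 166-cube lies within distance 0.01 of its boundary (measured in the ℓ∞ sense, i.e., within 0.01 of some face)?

Shell fraction = 1 - (1-0.02)^166 ≈ 0.965043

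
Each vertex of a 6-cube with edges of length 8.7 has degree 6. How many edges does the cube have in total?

Each of the 2^6 = 64 vertices has degree 6; total edges = 6·2^6/2 = 192.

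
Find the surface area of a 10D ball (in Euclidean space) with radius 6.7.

|∂B_10(6.7)| ≈ 6.93811e+08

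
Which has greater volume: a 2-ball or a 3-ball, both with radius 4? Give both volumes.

V_2(4) ≈ 50.2655. V_3(4) ≈ 268.083. The 3-ball is larger.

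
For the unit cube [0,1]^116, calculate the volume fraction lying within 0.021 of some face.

Shell fraction = 1 - (1-0.042)^116 ≈ 0.993107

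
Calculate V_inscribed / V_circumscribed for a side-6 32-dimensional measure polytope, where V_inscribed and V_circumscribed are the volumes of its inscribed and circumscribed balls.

The radii are 6/2 and 6√32/2, so the volume ratio is (1/√32)^32 = 32^{-32/2} ≈ 8.27181e-25.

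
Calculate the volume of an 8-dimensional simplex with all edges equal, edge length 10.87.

V_8 = √(9) · 10.87^8 / (8! · 2^(8/2)) ≈ 906.394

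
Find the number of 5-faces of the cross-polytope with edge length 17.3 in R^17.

Each 5-face is the convex hull of 6 vertices, one chosen as ±e_i from each of 6 distinct axes: 2^6·C(17,6) = 792064.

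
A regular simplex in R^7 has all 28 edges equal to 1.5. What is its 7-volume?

Volume = 1.5^7 · √(8/2^7) / 7! ≈ 0.000847517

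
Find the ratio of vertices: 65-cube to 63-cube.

The 65-cube has 2^65 = 36893488147419103232 vertices. The 63-cube has 2^63 = 9223372036854775808 vertices. Ratio: 36893488147419103232/9223372036854775808 = 4.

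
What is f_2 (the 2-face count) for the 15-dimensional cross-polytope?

Each 2-face is the convex hull of 3 vertices, one chosen as ±e_i from each of 3 distinct axes: 2^3·C(15,3) = 3640.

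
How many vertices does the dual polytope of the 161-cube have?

The 161-dimensional cross-polytope has 2n = 2·161 = 322 vertices.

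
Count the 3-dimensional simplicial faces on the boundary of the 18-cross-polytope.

Each 3-face is the convex hull of 4 vertices, one chosen as ±e_i from each of 4 distinct axes: 2^4·C(18,4) = 48960.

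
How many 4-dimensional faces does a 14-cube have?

Choose 4 of 14 axes to span the face (C(14,4) = 1001 ways), then fix each of the remaining 10 coordinates at one of its two extreme values (2^10 = 1024 ways): 1001·1024 = 1025024.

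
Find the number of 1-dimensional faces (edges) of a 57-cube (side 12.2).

Number of 1-faces = C(57,1)·2^(57-1) = 57·72057594037927936 = 4107282860161892352.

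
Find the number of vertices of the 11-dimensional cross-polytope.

Number of vertices = 2n = 22.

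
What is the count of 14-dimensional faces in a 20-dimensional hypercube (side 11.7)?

Number of 14-faces = C(20,14) · 2^(20-14) = 38760 · 64 = 2480640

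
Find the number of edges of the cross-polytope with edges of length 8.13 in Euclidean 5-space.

Number of 1-faces = 2^(1+1) · C(5,1+1) = 4 · 10 = 40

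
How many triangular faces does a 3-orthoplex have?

f_2(3-orthoplex) = 2^3 · (3 choose 3) = 8.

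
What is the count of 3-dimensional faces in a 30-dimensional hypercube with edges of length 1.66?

Choose 3 of 30 axes to span the face (C(30,3) = 4060 ways), then fix each of the remaining 27 coordinates at one of its two extreme values (2^27 = 134217728 ways): 4060·134217728 = 544923975680.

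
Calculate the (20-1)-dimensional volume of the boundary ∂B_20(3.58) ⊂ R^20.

S = n·V_n(r)/r = 20·V_20(3.58)/3.58 (volume-to-surface relation), giving 1.72402e+10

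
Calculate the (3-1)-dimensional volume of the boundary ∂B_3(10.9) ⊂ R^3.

|∂B_3(10.9)| = 4πr² = 4π·(10.9)² ≈ 1493.01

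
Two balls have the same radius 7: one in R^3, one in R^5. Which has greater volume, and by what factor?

V_3(7) ≈ 1436.76, V_5(7) ≈ 88468.5. The 5-ball is larger by a factor of 61.58.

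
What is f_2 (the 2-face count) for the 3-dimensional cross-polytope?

Each 2-face is the convex hull of 3 vertices, one chosen as ±e_i from each of 3 distinct axes: 2^3·C(3,3) = 8.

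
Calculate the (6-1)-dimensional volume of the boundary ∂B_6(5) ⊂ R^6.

The surface area of an n-ball is 2π^(n/2) r^(n-1) / Γ(n/2). For n=6, r=5: 3125·π^3 ≈ 96894.6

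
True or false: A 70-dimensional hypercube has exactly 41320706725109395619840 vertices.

False. The 70-cube has 2^70 = 1180591620717411303424 vertices.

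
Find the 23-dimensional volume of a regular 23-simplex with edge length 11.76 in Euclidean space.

Volume = 11.76^23 · √(24/2^23) / 23! ≈ 0.272355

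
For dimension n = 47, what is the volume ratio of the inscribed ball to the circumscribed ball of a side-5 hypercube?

V_in / V_out = (r_in/r_out)^47 = (1/√47)^47 = 47^(-47/2) ≈ 5.07809e-40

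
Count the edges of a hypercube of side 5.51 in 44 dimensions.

Number of 1-faces = C(44,1)·2^(44-1) = 44·8796093022208 = 387028092977152.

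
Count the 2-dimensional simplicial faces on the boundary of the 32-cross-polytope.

Number of 2-faces = 2^(2+1) · C(32,2+1) = 8 · 4960 = 39680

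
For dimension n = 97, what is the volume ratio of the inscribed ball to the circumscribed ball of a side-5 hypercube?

V_in / V_out = (r_in/r_out)^97 = (1/√97)^97 = 97^(-97/2) ≈ 4.38098e-97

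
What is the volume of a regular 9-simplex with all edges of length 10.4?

Volume = 10.4^9 · √(10/2^9) / 9! ≈ 548.153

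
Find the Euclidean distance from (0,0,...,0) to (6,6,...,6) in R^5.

d = √(6² + 6² + ... + 6²) [5 terms] = √(5·6²) = 6√5 ≈ 13.4164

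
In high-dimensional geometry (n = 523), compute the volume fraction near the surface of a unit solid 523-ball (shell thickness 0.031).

1 - (1-0.031)^523 ≈ 0.9999999296 ≈ 99.999993%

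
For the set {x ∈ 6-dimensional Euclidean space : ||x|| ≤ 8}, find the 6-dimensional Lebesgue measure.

V = 131072·π^3/3 ≈ 1.35468e+06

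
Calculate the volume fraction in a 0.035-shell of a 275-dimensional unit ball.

V(inner)/V(outer) = ((1-0.035)/1)^275 ≈ 5.559e-05, so the shell fraction is 0.999944.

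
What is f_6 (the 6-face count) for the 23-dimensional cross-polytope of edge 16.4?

Each 6-face is the convex hull of 7 vertices, one chosen as ±e_i from each of 7 distinct axes: 2^7·C(23,7) = 31380096.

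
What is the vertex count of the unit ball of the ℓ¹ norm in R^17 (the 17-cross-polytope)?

Number of vertices = 2n = 34.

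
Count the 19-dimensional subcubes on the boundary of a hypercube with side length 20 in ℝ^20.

Number of 19-faces = C(20,19) · 2^(20-19) = 20 · 2 = 40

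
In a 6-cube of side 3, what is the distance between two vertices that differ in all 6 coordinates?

||(3,3,...,3)|| = √(6)·3 ≈ 7.34847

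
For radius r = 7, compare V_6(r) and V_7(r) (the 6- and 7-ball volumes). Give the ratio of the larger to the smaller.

V_6(7) ≈ 607976, V_7(7) ≈ 3.89105e+06. The 7-ball is larger by a factor of 6.4.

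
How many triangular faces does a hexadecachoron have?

f_2(4-orthoplex) = 2^3 · (4 choose 3) = 32.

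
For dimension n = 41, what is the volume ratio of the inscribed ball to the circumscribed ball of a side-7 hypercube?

V_in / V_out = (r_in/r_out)^41 = (1/√41)^41 = 41^(-41/2) ≈ 8.66824e-34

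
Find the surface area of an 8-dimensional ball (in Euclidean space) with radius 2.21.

The surface area of an n-ball is 2π^(n/2) r^(n-1) / Γ(n/2). For n=8, r=2.21: 8360.34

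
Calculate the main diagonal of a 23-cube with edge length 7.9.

||(7.9,7.9,...,7.9)|| = √(23)·7.9 ≈ 37.8871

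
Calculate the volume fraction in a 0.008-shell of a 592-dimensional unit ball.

1 - (1-0.008)^592 ≈ 0.991392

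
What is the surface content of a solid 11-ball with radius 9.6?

S_11(9.6) = 2·π^(11/2)·(9.6)^10 / Γ(11/2) ≈ 1.37788e+11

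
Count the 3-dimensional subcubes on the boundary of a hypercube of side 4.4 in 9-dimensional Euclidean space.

f_3(9-cube) = (9 choose 3) · 2^6 = 5376.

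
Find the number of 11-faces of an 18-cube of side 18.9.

Choose 11 of 18 axes to span the face (C(18,11) = 31824 ways), then fix each of the remaining 7 coordinates at one of its two extreme values (2^7 = 128 ways): 31824·128 = 4073472.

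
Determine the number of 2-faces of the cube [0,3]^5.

f_2(5-cube) = (5 choose 2) · 2^3 = 80.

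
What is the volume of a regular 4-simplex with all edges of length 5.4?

For a regular n-simplex with edge a, V = (a^n / n!)·√((n+1)/2^n). With a=5.4, n=4: V ≈ 19.8056.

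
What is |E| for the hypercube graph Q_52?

Number of 1-faces = C(52,1)·2^(52-1) = 52·2251799813685248 = 117093590311632896.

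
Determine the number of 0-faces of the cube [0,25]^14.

An n-cube has C(n,k)·2^(n-k) k-faces. Here C(14,0)·2^14 = 1·16384 = 16384.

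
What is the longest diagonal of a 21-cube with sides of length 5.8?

Diagonal = √21 · 5.8 ≈ 26.5789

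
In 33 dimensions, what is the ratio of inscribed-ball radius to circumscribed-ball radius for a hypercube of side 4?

r_in / r_out = (4/2) / (4√33/2) = 1/√33 ≈ 0.174078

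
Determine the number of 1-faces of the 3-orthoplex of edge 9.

f_1(3-orthoplex) = 2^2 · (3 choose 2) = 12.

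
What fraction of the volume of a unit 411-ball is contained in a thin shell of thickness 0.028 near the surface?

V(inner)/V(outer) = ((1-0.028)/1)^411 ≈ 8.528e-06, so the shell fraction is 0.999991.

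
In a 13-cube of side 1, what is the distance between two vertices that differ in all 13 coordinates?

The space diagonal of an n-cube of side s is s√n. Here 1·√13 ≈ 3.60555.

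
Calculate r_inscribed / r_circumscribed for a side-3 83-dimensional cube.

Ratio = (s/2)/(s√83/2) = 83^(-1/2) ≈ 0.109764.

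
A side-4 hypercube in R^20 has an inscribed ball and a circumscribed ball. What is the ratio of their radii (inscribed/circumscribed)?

r_in = 4/2 (half the side); r_out = 4√20/2 (half the diagonal). Ratio = 1/√20 ≈ 0.223607.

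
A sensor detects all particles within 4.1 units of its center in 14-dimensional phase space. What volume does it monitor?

V_14(4.1) = π^(14/2) · (4.1)^14 / Γ(14/2 + 1) ≈ 2.27296e+08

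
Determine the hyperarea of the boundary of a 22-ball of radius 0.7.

|∂B_22(0.7)| ≈ 9.05679e-05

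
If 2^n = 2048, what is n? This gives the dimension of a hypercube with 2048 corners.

2^n = 2048 ⇒ n = log_2(2048) = 11.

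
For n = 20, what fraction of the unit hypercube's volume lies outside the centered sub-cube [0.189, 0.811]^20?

Shell fraction = 1 - (1-0.378)^20 ≈ 0.999925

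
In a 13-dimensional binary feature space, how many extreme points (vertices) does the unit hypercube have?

Each vertex is a binary string of length 13, so there are 2^13 = 8192.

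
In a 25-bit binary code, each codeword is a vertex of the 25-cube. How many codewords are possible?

Number of vertices = 2^25 = 33554432.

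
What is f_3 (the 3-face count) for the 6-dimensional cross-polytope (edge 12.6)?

Each 3-face is the convex hull of 4 vertices, one chosen as ±e_i from each of 4 distinct axes: 2^4·C(6,4) = 240.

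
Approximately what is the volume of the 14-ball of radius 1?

V_14(1) = π^(14/2) · (1)^14 / Γ(14/2 + 1) = π^7/5040 ≈ 0.599265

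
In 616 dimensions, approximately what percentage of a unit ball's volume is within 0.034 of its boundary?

1 - (1-0.034)^616 ≈ 0.9999999994 ≈ (100 - 5.57e-08)%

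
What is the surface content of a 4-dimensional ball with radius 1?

|∂B_4(1)| = 2·π^2 ≈ 19.7392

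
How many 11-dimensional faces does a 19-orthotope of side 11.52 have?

Number of 11-faces = C(19,11) · 2^(19-11) = 75582 · 256 = 19348992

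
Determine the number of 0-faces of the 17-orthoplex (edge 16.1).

f_0(17-orthoplex) = 2^1 · (17 choose 1) = 34.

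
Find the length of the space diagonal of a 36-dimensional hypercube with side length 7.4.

Diagonal = √36 · 7.4 = 44.4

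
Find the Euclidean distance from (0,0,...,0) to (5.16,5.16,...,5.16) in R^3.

Diagonal = √3 · 5.16 ≈ 8.93738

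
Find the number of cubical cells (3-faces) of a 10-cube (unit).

f_3(10-cube) = (10 choose 3) · 2^7 = 15360.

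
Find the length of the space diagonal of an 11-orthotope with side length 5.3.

Diagonal = √11 · 5.3 ≈ 17.5781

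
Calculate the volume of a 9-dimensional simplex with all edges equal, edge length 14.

V_9 = √(10) · 14^9 / (9! · 2^(9/2)) ≈ 7957.09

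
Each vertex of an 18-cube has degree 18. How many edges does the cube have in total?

The 18-cube has n·2^(n-1) = 18·2^17 = 18·131072 = 2359296 edges.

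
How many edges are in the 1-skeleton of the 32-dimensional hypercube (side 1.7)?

Number of 1-faces = C(32,1)·2^(32-1) = 32·2147483648 = 68719476736.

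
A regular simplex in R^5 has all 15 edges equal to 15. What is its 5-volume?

For a regular n-simplex with edge a, V = (a^n / n!)·√((n+1)/2^n). With a=15, n=5: V ≈ 2740.16.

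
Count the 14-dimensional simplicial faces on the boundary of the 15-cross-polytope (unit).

An n-cross-polytope has 2^(k+1)·C(n,k+1) k-faces. Here 2^15·C(15,15) = 32768·1 = 32768.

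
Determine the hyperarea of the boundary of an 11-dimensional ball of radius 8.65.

S_11(8.65) = 2·π^(11/2)·(8.65)^10 / Γ(11/2) ≈ 4.86025e+10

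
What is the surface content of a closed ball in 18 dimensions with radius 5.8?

S = n·V_n(r)/r = 18·V_18(5.8)/5.8 (volume-to-surface relation), giving 1.40648e+13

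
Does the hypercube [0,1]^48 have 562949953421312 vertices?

False. The 48-cube has 2^48 = 281474976710656 vertices.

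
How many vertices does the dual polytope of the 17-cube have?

An n-cross-polytope has 2n vertices; here n = 17, giving 34.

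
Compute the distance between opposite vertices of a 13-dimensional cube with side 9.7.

||(9.7,9.7,...,9.7)|| = √(13)·9.7 ≈ 34.9738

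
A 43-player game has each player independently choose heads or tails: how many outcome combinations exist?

An n-cube has 2^n vertices; for n = 43 that is 2^43 = 8796093022208.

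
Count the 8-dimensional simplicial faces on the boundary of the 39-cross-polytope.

Number of 8-faces = 2^(8+1) · C(39,8+1) = 512 · 211915132 = 108500547584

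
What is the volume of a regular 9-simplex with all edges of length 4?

V_9 = √(10) · 4^9 / (9! · 2^(9/2)) ≈ 0.100958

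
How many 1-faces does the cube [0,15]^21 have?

An n-cube has n·2^(n-1) edges. With n = 21: 21·1048576 = 22020096.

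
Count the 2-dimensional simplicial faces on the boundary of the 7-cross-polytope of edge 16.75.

f_2(7-orthoplex) = 2^3 · (7 choose 3) = 280.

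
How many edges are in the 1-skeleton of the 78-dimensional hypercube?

Number of 1-faces = C(78,1)·2^(78-1) = 78·151115727451828646838272 = 11787026741242634453385216.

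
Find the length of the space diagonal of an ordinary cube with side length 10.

||(10,10,...,10)|| = √(3)·10 ≈ 17.3205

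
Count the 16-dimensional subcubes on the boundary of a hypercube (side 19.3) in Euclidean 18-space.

An n-cube has C(n,k)·2^(n-k) k-faces. Here C(18,16)·2^2 = 153·4 = 612.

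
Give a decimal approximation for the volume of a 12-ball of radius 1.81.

The n-ball volume is π^(n/2)·r^n/Γ(n/2+1). With n=12, r=1.81: V ≈ 1650.86.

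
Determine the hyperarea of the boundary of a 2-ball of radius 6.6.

S_2(6.6) = 2·π^(2/2)·(6.6)^1 / Γ(2/2) = 2πr = 2π·6.6 ≈ 41.469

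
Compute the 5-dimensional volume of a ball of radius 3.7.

The n-ball volume is π^(n/2)·r^n/Γ(n/2+1). With n=5, r=3.7: V ≈ 3650.12.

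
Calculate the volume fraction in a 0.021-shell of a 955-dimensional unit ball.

V(inner)/V(outer) = ((1-0.021)/1)^955 ≈ 1.576e-09, so the shell fraction is 0.9999999984.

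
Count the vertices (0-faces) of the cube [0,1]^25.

The 25-cube has 2^25 = 33554432 vertices.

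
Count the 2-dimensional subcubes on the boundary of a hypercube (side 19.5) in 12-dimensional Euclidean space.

f_2(12-cube) = (12 choose 2) · 2^10 = 67584.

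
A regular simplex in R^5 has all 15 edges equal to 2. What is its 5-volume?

V = (2^5 / 5!) · √((5+1) / 2^5) ≈ 0.11547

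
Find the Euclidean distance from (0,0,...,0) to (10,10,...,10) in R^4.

Diagonal = √4 · 10 = 20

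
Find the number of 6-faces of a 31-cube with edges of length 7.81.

f_6(31-cube) = (31 choose 6) · 2^25 = 24705490747392.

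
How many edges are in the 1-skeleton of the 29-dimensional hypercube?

The 29-cube has n·2^(n-1) = 29·2^28 = 29·268435456 = 7784628224 edges.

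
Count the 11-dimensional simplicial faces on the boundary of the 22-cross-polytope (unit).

Number of 11-faces = 2^(11+1) · C(22,11+1) = 4096 · 646646 = 2648662016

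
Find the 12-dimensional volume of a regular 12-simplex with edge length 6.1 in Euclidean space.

V = (6.1^12 / 12!) · √((12+1) / 2^12) ≈ 0.312186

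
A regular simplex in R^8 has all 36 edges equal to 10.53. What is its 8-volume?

Volume = 10.53^8 · √(9/2^8) / 8! ≈ 702.923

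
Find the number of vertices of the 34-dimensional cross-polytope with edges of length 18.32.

The 34-dimensional cross-polytope has 2n = 2·34 = 68 vertices.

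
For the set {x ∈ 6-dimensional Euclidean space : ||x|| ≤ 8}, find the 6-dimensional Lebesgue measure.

V_6(8) = π^(6/2) · (8)^6 / Γ(6/2 + 1) = 131072·π^3/3 ≈ 1.35468e+06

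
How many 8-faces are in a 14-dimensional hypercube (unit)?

Number of 8-faces = C(14,8) · 2^(14-8) = 3003 · 64 = 192192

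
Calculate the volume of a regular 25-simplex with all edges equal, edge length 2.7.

V_25 = √(26) · 2.7^25 / (25! · 2^(25/2)) ≈ 3.45192e-18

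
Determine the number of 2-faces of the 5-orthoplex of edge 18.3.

An n-cross-polytope has 2^(k+1)·C(n,k+1) k-faces. Here 2^3·C(5,3) = 8·10 = 80.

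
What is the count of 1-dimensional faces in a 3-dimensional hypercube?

f_1(3-cube) = (3 choose 1) · 2^2 = 12.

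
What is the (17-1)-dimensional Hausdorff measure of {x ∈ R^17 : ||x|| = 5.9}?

S_17(5.9) = 2·π^(17/2)·(5.9)^16 / Γ(17/2) ≈ 5.16704e+12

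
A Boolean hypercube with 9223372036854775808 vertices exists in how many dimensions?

The n-cube has 2^n vertices, and 9223372036854775808 = 2^63, so n = 63.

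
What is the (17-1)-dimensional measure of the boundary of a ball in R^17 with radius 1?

The surface area of an n-ball is 2π^(n/2) r^(n-1) / Γ(n/2). For n=17, r=1: 512·π^8/2027025 ≈ 2.39668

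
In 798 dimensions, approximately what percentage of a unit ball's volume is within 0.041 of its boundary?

1 - (1-0.041)^798 ≈ 1 - 3.099e-15 ≈ (100 - 3.11e-13)%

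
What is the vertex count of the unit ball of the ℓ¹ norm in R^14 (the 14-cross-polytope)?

The 14-dimensional cross-polytope has 2n = 2·14 = 28 vertices.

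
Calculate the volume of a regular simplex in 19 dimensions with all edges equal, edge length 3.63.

Volume = 3.63^19 · √(20/2^19) / 19! ≈ 2.2073e-09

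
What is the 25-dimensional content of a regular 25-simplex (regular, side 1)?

V = (1^25 / 25!) · √((25+1) / 2^25) ≈ 5.675e-29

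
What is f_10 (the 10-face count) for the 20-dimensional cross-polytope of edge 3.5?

Each 10-face is the convex hull of 11 vertices, one chosen as ±e_i from each of 11 distinct axes: 2^11·C(20,11) = 343982080.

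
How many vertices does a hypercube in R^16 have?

The 16-cube has 2^16 = 65536 vertices.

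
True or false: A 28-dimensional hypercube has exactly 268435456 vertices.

True. The 28-cube has 2^28 = 268435456 vertices.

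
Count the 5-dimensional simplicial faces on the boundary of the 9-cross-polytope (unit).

Each 5-face is the convex hull of 6 vertices, one chosen as ±e_i from each of 6 distinct axes: 2^6·C(9,6) = 5376.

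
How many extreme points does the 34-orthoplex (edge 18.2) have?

The vertices are ±e_1, ..., ±e_34, so there are 2·34 = 68.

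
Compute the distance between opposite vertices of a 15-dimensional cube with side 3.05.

d = √(3.05² + 3.05² + ... + 3.05²) [15 terms] = √(15·3.05²) = 3.05√15 ≈ 11.8126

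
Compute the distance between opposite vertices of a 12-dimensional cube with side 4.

d = √(4² + 4² + ... + 4²) [12 terms] = √(12·4²) = 4√12 ≈ 13.8564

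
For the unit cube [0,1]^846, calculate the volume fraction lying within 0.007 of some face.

The inner cube has side 1-2·0.007 = 0.986 and volume (0.986)^846 ≈ 6.605e-06, so the shell holds 0.999993 of the volume.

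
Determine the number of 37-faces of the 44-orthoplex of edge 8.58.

An n-cross-polytope has 2^(k+1)·C(n,k+1) k-faces. Here 2^38·C(44,38) = 274877906944·7059052 = 1940377438768857088.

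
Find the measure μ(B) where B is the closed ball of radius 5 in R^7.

V_7(5) = π^(7/2) · (5)^7 / Γ(7/2 + 1) = 250000·π^3/21 ≈ 369122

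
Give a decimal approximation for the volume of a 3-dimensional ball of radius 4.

The n-ball volume is π^(n/2)·r^n/Γ(n/2+1). With n=3, r=4: V = 256·π/3 ≈ 268.083.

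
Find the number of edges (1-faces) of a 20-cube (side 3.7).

Number of 1-faces = C(20,1) · 2^(20-1) = 20 · 524288 = 10485760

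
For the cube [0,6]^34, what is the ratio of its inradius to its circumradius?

Ratio = (s/2)/(s√34/2) = 34^(-1/2) ≈ 0.171499.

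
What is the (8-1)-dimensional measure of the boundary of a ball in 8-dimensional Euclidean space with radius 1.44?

S = n·V_n(r)/r = 8·V_8(1.44)/1.44 (volume-to-surface relation), giving 416.884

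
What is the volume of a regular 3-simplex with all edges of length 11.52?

Volume = (√2/12) · 11.52³ = 180.174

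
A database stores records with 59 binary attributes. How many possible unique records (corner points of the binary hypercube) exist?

Number of vertices = 2^59 = 576460752303423488.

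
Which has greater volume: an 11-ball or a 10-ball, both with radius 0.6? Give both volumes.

V_11(0.6) ≈ 0.00683547. V_10(0.6) ≈ 0.0154199. The 10-ball is larger.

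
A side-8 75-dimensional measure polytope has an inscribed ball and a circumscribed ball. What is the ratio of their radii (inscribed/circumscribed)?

Ratio = (s/2)/(s√75/2) = 75^(-1/2) ≈ 0.11547.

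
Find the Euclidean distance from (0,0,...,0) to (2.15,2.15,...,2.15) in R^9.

Diagonal = √9 · 2.15 = 6.45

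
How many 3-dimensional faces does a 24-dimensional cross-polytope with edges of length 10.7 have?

Number of 3-faces = 2^(3+1) · C(24,3+1) = 16 · 10626 = 170016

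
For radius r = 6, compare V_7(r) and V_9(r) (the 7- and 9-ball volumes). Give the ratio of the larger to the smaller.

V_7(6) ≈ 1.32263e+06, V_9(6) ≈ 3.32414e+07. The 9-ball is larger by a factor of 25.13.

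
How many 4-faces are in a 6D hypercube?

f_4(6-cube) = (6 choose 4) · 2^2 = 60.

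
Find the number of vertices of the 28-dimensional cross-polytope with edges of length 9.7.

The vertices are ±e_1, ..., ±e_28, so there are 2·28 = 56.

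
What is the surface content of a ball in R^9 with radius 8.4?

The surface area of an n-ball is 2π^(n/2) r^(n-1) / Γ(n/2). For n=9, r=8.4: 7.35859e+08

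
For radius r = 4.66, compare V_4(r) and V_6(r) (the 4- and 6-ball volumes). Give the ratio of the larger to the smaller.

V_4(4.66) ≈ 2327.09, V_6(4.66) ≈ 52919.3. The 6-ball is larger by a factor of 22.74.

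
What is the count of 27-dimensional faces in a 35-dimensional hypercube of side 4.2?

An n-cube has C(n,k)·2^(n-k) k-faces. Here C(35,27)·2^8 = 23535820·256 = 6025169920.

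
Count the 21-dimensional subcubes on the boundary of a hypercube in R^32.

Choose 21 of 32 axes to span the face (C(32,21) = 129024480 ways), then fix each of the remaining 11 coordinates at one of its two extreme values (2^11 = 2048 ways): 129024480·2048 = 264242135040.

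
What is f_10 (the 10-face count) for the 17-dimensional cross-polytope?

f_10(17-orthoplex) = 2^11 · (17 choose 11) = 25346048.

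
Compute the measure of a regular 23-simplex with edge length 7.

For a regular n-simplex with edge a, V = (a^n / n!)·√((n+1)/2^n). With a=7, n=23: V ≈ 1.79069e-06.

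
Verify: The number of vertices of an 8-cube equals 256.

True. The 8-cube has 2^8 = 256 vertices.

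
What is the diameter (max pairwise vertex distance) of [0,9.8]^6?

Diagonal = √6 · 9.8 ≈ 24.005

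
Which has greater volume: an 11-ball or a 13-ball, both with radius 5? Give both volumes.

V_11(5) ≈ 9.19973e+07. V_13(5) ≈ 1.11161e+09. The 13-ball is larger.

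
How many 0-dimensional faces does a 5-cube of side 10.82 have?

f_0(5-cube) = (5 choose 0) · 2^5 = 32.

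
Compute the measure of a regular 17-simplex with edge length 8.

V_17 = √(18) · 8^17 / (17! · 2^(17/2)) ≈ 0.0741895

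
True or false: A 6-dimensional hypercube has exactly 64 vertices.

True. The 6-cube has 2^6 = 64 vertices.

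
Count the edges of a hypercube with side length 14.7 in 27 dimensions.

Number of 1-faces = C(27,1)·2^(27-1) = 27·67108864 = 1811939328.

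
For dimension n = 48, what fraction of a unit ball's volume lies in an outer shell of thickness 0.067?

1 - (1-0.067)^48 ≈ 0.964164 ≈ 96.42%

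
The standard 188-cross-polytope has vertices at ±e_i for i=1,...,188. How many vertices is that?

The 188-dimensional cross-polytope has 2n = 2·188 = 376 vertices.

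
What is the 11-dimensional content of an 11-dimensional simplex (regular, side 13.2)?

V = (13.2^11 / 11!) · √((11+1) / 2^11) ≈ 4065.21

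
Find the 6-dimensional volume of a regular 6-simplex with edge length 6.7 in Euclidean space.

Volume = 6.7^6 · √(7/2^6) / 6! ≈ 41.5504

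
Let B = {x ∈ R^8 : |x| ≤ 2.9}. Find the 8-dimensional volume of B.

Volume = π^{8/2}·(2.9)^8/Γ(5) ≈ 20303.6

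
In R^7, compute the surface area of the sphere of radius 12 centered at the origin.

|∂B_7(12)| = 15925248·π^3/5 ≈ 9.87565e+07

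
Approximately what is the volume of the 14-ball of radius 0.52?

V_14(0.52) = π^(14/2) · (0.52)^14 / Γ(14/2 + 1) ≈ 6.33382e-05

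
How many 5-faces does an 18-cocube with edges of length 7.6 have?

An n-cross-polytope has 2^(k+1)·C(n,k+1) k-faces. Here 2^6·C(18,6) = 64·18564 = 1188096.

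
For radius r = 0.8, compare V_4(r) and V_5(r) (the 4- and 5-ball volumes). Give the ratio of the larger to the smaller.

V_4(0.8) ≈ 2.02129, V_5(0.8) ≈ 1.72484. The 4-ball is larger by a factor of 1.172.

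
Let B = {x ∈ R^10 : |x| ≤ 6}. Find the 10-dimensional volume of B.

V_10(6) = π^(10/2) · (6)^10 / Γ(10/2 + 1) = 2519424·π^5/5 ≈ 1.54199e+08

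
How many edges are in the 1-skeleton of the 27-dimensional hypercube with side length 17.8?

Number of 1-faces = C(27,1)·2^(27-1) = 27·67108864 = 1811939328.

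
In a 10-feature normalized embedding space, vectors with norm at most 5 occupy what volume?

The n-ball volume is π^(n/2)·r^n/Γ(n/2+1). With n=10, r=5: V = 1953125·π^5/24 ≈ 2.49039e+07.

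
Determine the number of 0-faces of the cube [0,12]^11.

Choose 0 of 11 axes to span the face (C(11,0) = 1 way), then fix each of the remaining 11 coordinates at one of its two extreme values (2^11 = 2048 ways): 1·2048 = 2048.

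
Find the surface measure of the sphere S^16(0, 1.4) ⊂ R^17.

S_17(1.4) = 2·π^(17/2)·(1.4)^16 / Γ(17/2) ≈ 521.985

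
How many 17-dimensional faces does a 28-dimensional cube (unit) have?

Choose 17 of 28 axes to span the face (C(28,17) = 21474180 ways), then fix each of the remaining 11 coordinates at one of its two extreme values (2^11 = 2048 ways): 21474180·2048 = 43979120640.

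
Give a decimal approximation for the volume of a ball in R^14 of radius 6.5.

Volume = π^{14/2}·(6.5)^14/Γ(8) = 3937376385699289·π^7/82575360 ≈ 1.44014e+11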